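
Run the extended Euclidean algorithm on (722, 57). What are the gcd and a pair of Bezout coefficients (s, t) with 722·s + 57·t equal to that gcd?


Euclidean algorithm on (722, 57) — divide until remainder is 0:
  722 = 12 · 57 + 38
  57 = 1 · 38 + 19
  38 = 2 · 19 + 0
gcd(722, 57) = 19.
Track Bezout coefficients alongside the remainders: start with r₀ = 722 = a·1 + b·0 (s = 1, t = 0) and r₁ = 57 = a·0 + b·1 (s = 0, t = 1); each new remainder r_{k+1} = r_{k-1} − q_k·r_k inherits s_{k+1} = s_{k-1} − q_k·s_k, t_{k+1} = t_{k-1} − q_k·t_k, so r_k = a·s_k + b·t_k at every step:
  q = 12: r = 38, s = 1 − 12·0 = 1, t = 0 − 12·1 = -12  (check: 722·1 + 57·(-12) = 38)
  q = 1: r = 19, s = 0 − 1·1 = -1, t = 1 − 1·(-12) = 13  (check: 722·(-1) + 57·13 = 19)
The row with r = 19 (the gcd) gives the Bezout coefficients s = -1, t = 13.
Result: 722 · (-1) + 57 · (13) = 19.

gcd(722, 57) = 19; s = -1, t = 13 (check: 722·(-1) + 57·13 = 19).


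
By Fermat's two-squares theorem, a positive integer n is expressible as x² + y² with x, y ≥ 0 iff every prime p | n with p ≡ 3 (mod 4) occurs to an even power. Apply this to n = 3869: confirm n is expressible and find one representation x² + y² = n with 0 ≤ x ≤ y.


Step 1: Factor n = 3869 = 53 · 73.
Step 2: Check the mod-4 condition on each prime factor: 53 ≡ 1 (mod 4), exponent 1; 73 ≡ 1 (mod 4), exponent 1.
All primes ≡ 3 (mod 4) appear to even exponent (or don't appear), so by the two-squares theorem n IS expressible as a sum of two squares.
Step 3: Build a representation. Here n = 53 · 73 is a product of primes ≡ 1 (mod 4). Each prime p ≡ 1 (mod 4) is itself a sum of two squares; find a² by testing p − a² for a perfect square:
  53: 53 − 1² = 52, 53 − 2² = 49 = 7² ⇒ 53 = 2² + 7².
  73: 73 − 1² = 72, 73 − 2² = 69, 73 − 3² = 64 = 8² ⇒ 73 = 3² + 8².
  Combine using the Brahmagupta–Fibonacci identity (a² + b²)(c² + d²) = (ac − bd)² + (ad + bc)² = (ac + bd)² + (ad − bc)²:
  53 · 73 = 3869: from (2² + 7²)(3² + 8²), take (2·3 − 7·8, 2·8 + 7·3) = (6 − 56, 16 + 21) = (-50, 37); dropping signs (only squares matter) gives (50, 37); check 50² + 37² = 2500 + 1369 = 3869 ✓.
Step 4: Order so x ≤ y and verify: 37² + 50² = 1369 + 2500 = 3869 = n. ✓

n = 3869 = 37² + 50² (one valid representation with x ≤ y).


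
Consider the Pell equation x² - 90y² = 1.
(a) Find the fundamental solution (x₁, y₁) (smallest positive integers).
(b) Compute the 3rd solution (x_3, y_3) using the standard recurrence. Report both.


Step 1: Find the fundamental solution (x₁, y₁) of x² - 90y² = 1.
  Expand √90 as a continued fraction. a₀ = ⌊√90⌋ = 9; iterate m_{k+1} = d_k·a_k − m_k, d_{k+1} = (90 − m_{k+1}²)/d_k, a_{k+1} = ⌊(a₀ + m_{k+1})/d_{k+1}⌋ (starting m₀ = 0, d₀ = 1), with convergents p_k = a_k·p_{k-1} + p_{k-2}, q_k = a_k·q_{k-1} + q_{k-2} (p₋₁ = 1, q₋₁ = 0):
  k = 0: a₀ = 9; p₀/q₀ = 9/1; p₀² − 90·q₀² = 81 − 90 = -9.
  k = 1: m = 9, d = 9, a = ⌊(9 + 9)/9⌋ = 2; p/q = (2·9 + 1)/(2·1 + 0) = 19/2; p² − 90·q² = 361 − 360 = 1.
  The first convergent with p² − 90·q² = 1 gives the fundamental solution (x₁, y₁) = (19, 2).
Step 2: Apply the recurrence (x_{n+1}, y_{n+1}) = (x₁x_n + 90y₁y_n, x₁y_n + y₁x_n) repeatedly.
  From (x_1, y_1) = (19, 2): x_2 = 19·19 + 90·2·2 = 721; y_2 = 19·2 + 2·19 = 76.
  From (x_2, y_2) = (721, 76): x_3 = 19·721 + 90·2·76 = 27379; y_3 = 19·76 + 2·721 = 2886.
Step 3: Verify x_3² - 90·y_3² = 749609641 - 749609640 = 1 (should be 1). ✓

(x_1, y_1) = (19, 2); (x_3, y_3) = (27379, 2886).


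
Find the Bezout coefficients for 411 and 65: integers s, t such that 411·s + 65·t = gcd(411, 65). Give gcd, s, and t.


Euclidean algorithm on (411, 65) — divide until remainder is 0:
  411 = 6 · 65 + 21
  65 = 3 · 21 + 2
  21 = 10 · 2 + 1
  2 = 2 · 1 + 0
gcd(411, 65) = 1.
Track Bezout coefficients alongside the remainders: start with r₀ = 411 = a·1 + b·0 (s = 1, t = 0) and r₁ = 65 = a·0 + b·1 (s = 0, t = 1); each new remainder r_{k+1} = r_{k-1} − q_k·r_k inherits s_{k+1} = s_{k-1} − q_k·s_k, t_{k+1} = t_{k-1} − q_k·t_k, so r_k = a·s_k + b·t_k at every step:
  q = 6: r = 21, s = 1 − 6·0 = 1, t = 0 − 6·1 = -6  (check: 411·1 + 65·(-6) = 21)
  q = 3: r = 2, s = 0 − 3·1 = -3, t = 1 − 3·(-6) = 19  (check: 411·(-3) + 65·19 = 2)
  q = 10: r = 1, s = 1 − 10·(-3) = 31, t = -6 − 10·19 = -196  (check: 411·31 + 65·(-196) = 1)
The row with r = 1 (the gcd) gives the Bezout coefficients s = 31, t = -196.
Result: 411 · (31) + 65 · (-196) = 1.

gcd(411, 65) = 1; s = 31, t = -196 (check: 411·31 + 65·(-196) = 1).


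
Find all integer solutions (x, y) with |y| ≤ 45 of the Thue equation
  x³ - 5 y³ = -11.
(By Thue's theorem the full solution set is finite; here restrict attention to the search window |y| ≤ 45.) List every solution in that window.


The equation is x³ - 5y³ = -11. For fixed y, x³ = 5·y³ − 11, so a solution requires the RHS to be a perfect cube.
Strategy: iterate y from -45 to 45, compute RHS = 5·y³ − 11, and check whether it is a (positive or negative) perfect cube.
Check small values of y:
  y = 0: RHS = -11 is not a perfect cube.
  y = 1: RHS = -6 is not a perfect cube.
  y = -1: RHS = -16 is not a perfect cube.
  y = 2: RHS = 29 is not a perfect cube.
  y = -2: RHS = -51 is not a perfect cube.
  y = 3: RHS = 124 is not a perfect cube.
  y = -3: RHS = -146 is not a perfect cube.
Continuing the search up to |y| = 45 finds no solutions either.
No (x, y) in the scanned range satisfies the equation.

No integer solutions with |y| ≤ 45.


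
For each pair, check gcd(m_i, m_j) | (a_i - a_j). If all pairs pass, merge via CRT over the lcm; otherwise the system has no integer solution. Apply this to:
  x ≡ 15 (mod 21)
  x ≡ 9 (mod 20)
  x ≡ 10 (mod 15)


Moduli 21, 20, 15 are not pairwise coprime, so CRT works modulo lcm(m_i) when all pairwise compatibility conditions hold.
Pairwise compatibility: gcd(m_i, m_j) must divide a_i - a_j for every pair.
Merge one congruence at a time:
  Start: x ≡ 15 (mod 21).
  Combine with x ≡ 9 (mod 20): gcd(21, 20) = 1; 9 - 15 = -6, which IS divisible by 1, so compatible.
    Write x = 15 + 21·t and substitute into x ≡ 9 (mod 20): 21·t ≡ 9 − 15 = -6 (mod 20).
    Reduce coefficients mod 20: 1·t ≡ 14 (mod 20).
    So t ≡ 14 (mod 20).
    Then x = 15 + 21·14 = 309, valid modulo lcm(21, 20) = 420: x ≡ 309 (mod 420).
  Combine with x ≡ 10 (mod 15): gcd(420, 15) = 15, and 10 - 309 = -299 is NOT divisible by 15.
    ⇒ system is inconsistent (no integer solution).

No solution (the system is inconsistent).


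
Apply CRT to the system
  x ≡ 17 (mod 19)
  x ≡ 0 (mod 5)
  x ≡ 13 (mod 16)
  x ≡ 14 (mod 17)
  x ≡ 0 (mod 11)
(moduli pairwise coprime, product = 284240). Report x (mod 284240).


Product of moduli M = 19 · 5 · 16 · 17 · 11 = 284240.
Merge one congruence at a time:
  Start: x ≡ 17 (mod 19).
  Combine with x ≡ 0 (mod 5); new modulus lcm = 95.
    Write x = 17 + 19·t and substitute into x ≡ 0 (mod 5): 19·t ≡ 0 − 17 = -17 (mod 5).
    Reduce coefficients mod 5: 4·t ≡ 3 (mod 5).
    The inverse of 4 mod 5 is 4 (since 4·4 = 16 = 3·5 + 1), so t ≡ 4·3 = 12 ≡ 2 (mod 5).
    Then x = 17 + 19·2 = 55, valid modulo lcm(19, 5) = 95: x ≡ 55 (mod 95).
  Combine with x ≡ 13 (mod 16); new modulus lcm = 1520.
    Write x = 55 + 95·t and substitute into x ≡ 13 (mod 16): 95·t ≡ 13 − 55 = -42 (mod 16).
    Reduce coefficients mod 16: 15·t ≡ 6 (mod 16).
    The inverse of 15 mod 16 is 15 (since 15·15 = 225 = 14·16 + 1), so t ≡ 15·6 = 90 ≡ 10 (mod 16).
    Then x = 55 + 95·10 = 1005, valid modulo lcm(95, 16) = 1520: x ≡ 1005 (mod 1520).
  Combine with x ≡ 14 (mod 17); new modulus lcm = 25840.
    Write x = 1005 + 1520·t and substitute into x ≡ 14 (mod 17): 1520·t ≡ 14 − 1005 = -991 (mod 17).
    Reduce coefficients mod 17: 7·t ≡ 12 (mod 17).
    The inverse of 7 mod 17 is 5 (since 7·5 = 35 = 2·17 + 1), so t ≡ 5·12 = 60 ≡ 9 (mod 17).
    Then x = 1005 + 1520·9 = 14685, valid modulo lcm(1520, 17) = 25840: x ≡ 14685 (mod 25840).
  Combine with x ≡ 0 (mod 11); new modulus lcm = 284240.
    Write x = 14685 + 25840·t and substitute into x ≡ 0 (mod 11): 25840·t ≡ 0 − 14685 = -14685 (mod 11).
    Reduce coefficients mod 11: 1·t ≡ 0 (mod 11).
    So t ≡ 0 (mod 11).
    Then x = 14685 + 25840·0 = 14685, valid modulo lcm(25840, 11) = 284240: x ≡ 14685 (mod 284240).
Verify against each original: 14685 mod 19 = 17, 14685 mod 5 = 0, 14685 mod 16 = 13, 14685 mod 17 = 14, 14685 mod 11 = 0.

x ≡ 14685 (mod 284240).


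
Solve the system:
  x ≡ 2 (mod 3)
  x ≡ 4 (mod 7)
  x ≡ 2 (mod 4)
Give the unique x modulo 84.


Moduli 3, 7, 4 are pairwise coprime; by CRT there is a unique solution modulo M = 3 · 7 · 4 = 84.
Solve pairwise, accumulating the modulus:
  Start with x ≡ 2 (mod 3).
  Combine with x ≡ 4 (mod 7): since gcd(3, 7) = 1, we get a unique residue mod 21.
    Write x = 2 + 3·t and substitute into x ≡ 4 (mod 7): 3·t ≡ 4 − 2 = 2 (mod 7).
    The inverse of 3 mod 7 is 5 (since 3·5 = 15 = 2·7 + 1), so t ≡ 5·2 = 10 ≡ 3 (mod 7).
    Then x = 2 + 3·3 = 11, valid modulo lcm(3, 7) = 21: x ≡ 11 (mod 21).
  Combine with x ≡ 2 (mod 4): since gcd(21, 4) = 1, we get a unique residue mod 84.
    Write x = 11 + 21·t and substitute into x ≡ 2 (mod 4): 21·t ≡ 2 − 11 = -9 (mod 4).
    Reduce coefficients mod 4: 1·t ≡ 3 (mod 4).
    So t ≡ 3 (mod 4).
    Then x = 11 + 21·3 = 74, valid modulo lcm(21, 4) = 84: x ≡ 74 (mod 84).
Verify: 74 mod 3 = 2 ✓, 74 mod 7 = 4 ✓, 74 mod 4 = 2 ✓.

x ≡ 74 (mod 84).


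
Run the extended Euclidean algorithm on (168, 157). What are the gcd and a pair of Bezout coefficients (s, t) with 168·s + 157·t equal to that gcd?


Euclidean algorithm on (168, 157) — divide until remainder is 0:
  168 = 1 · 157 + 11
  157 = 14 · 11 + 3
  11 = 3 · 3 + 2
  3 = 1 · 2 + 1
  2 = 2 · 1 + 0
gcd(168, 157) = 1.
Track Bezout coefficients alongside the remainders: start with r₀ = 168 = a·1 + b·0 (s = 1, t = 0) and r₁ = 157 = a·0 + b·1 (s = 0, t = 1); each new remainder r_{k+1} = r_{k-1} − q_k·r_k inherits s_{k+1} = s_{k-1} − q_k·s_k, t_{k+1} = t_{k-1} − q_k·t_k, so r_k = a·s_k + b·t_k at every step:
  q = 1: r = 11, s = 1 − 1·0 = 1, t = 0 − 1·1 = -1  (check: 168·1 + 157·(-1) = 11)
  q = 14: r = 3, s = 0 − 14·1 = -14, t = 1 − 14·(-1) = 15  (check: 168·(-14) + 157·15 = 3)
  q = 3: r = 2, s = 1 − 3·(-14) = 43, t = -1 − 3·15 = -46  (check: 168·43 + 157·(-46) = 2)
  q = 1: r = 1, s = -14 − 1·43 = -57, t = 15 − 1·(-46) = 61  (check: 168·(-57) + 157·61 = 1)
The row with r = 1 (the gcd) gives the Bezout coefficients s = -57, t = 61.
Result: 168 · (-57) + 157 · (61) = 1.

gcd(168, 157) = 1; s = -57, t = 61 (check: 168·(-57) + 157·61 = 1).


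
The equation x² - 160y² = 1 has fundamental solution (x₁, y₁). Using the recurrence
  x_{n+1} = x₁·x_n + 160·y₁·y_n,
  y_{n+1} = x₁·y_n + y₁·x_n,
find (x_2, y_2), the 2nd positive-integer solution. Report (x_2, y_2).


Step 1: Find the fundamental solution (x₁, y₁) of x² - 160y² = 1.
  Expand √160 as a continued fraction. a₀ = ⌊√160⌋ = 12; iterate m_{k+1} = d_k·a_k − m_k, d_{k+1} = (160 − m_{k+1}²)/d_k, a_{k+1} = ⌊(a₀ + m_{k+1})/d_{k+1}⌋ (starting m₀ = 0, d₀ = 1), with convergents p_k = a_k·p_{k-1} + p_{k-2}, q_k = a_k·q_{k-1} + q_{k-2} (p₋₁ = 1, q₋₁ = 0):
  k = 0: a₀ = 12; p₀/q₀ = 12/1; p₀² − 160·q₀² = 144 − 160 = -16.
  k = 1: m = 12, d = 16, a = ⌊(12 + 12)/16⌋ = 1; p/q = (1·12 + 1)/(1·1 + 0) = 13/1; p² − 160·q² = 169 − 160 = 9.
  k = 2: m = 4, d = 9, a = ⌊(12 + 4)/9⌋ = 1; p/q = (1·13 + 12)/(1·1 + 1) = 25/2; p² − 160·q² = 625 − 640 = -15.
  k = 3: m = 5, d = 15, a = ⌊(12 + 5)/15⌋ = 1; p/q = (1·25 + 13)/(1·2 + 1) = 38/3; p² − 160·q² = 1444 − 1440 = 4.
  k = 4: m = 10, d = 4, a = ⌊(12 + 10)/4⌋ = 5; p/q = (5·38 + 25)/(5·3 + 2) = 215/17; p² − 160·q² = 46225 − 46240 = -15.
  k = 5: m = 10, d = 15, a = ⌊(12 + 10)/15⌋ = 1; p/q = (1·215 + 38)/(1·17 + 3) = 253/20; p² − 160·q² = 64009 − 64000 = 9.
  k = 6: m = 5, d = 9, a = ⌊(12 + 5)/9⌋ = 1; p/q = (1·253 + 215)/(1·20 + 17) = 468/37; p² − 160·q² = 219024 − 219040 = -16.
  k = 7: m = 4, d = 16, a = ⌊(12 + 4)/16⌋ = 1; p/q = (1·468 + 253)/(1·37 + 20) = 721/57; p² − 160·q² = 519841 − 519840 = 1.
  The first convergent with p² − 160·q² = 1 gives the fundamental solution (x₁, y₁) = (721, 57).
Step 2: Apply the recurrence (x_{n+1}, y_{n+1}) = (x₁x_n + 160y₁y_n, x₁y_n + y₁x_n) repeatedly.
  From (x_1, y_1) = (721, 57): x_2 = 721·721 + 160·57·57 = 1039681; y_2 = 721·57 + 57·721 = 82194.
Step 3: Verify x_2² - 160·y_2² = 1080936581761 - 1080936581760 = 1 (should be 1). ✓

(x_1, y_1) = (721, 57); (x_2, y_2) = (1039681, 82194).


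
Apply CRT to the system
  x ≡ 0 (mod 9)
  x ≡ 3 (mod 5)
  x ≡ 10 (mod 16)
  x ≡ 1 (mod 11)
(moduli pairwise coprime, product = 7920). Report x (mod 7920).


Product of moduli M = 9 · 5 · 16 · 11 = 7920.
Merge one congruence at a time:
  Start: x ≡ 0 (mod 9).
  Combine with x ≡ 3 (mod 5); new modulus lcm = 45.
    Write x = 0 + 9·t and substitute into x ≡ 3 (mod 5): 9·t ≡ 3 − 0 = 3 (mod 5).
    Reduce coefficients mod 5: 4·t ≡ 3 (mod 5).
    The inverse of 4 mod 5 is 4 (since 4·4 = 16 = 3·5 + 1), so t ≡ 4·3 = 12 ≡ 2 (mod 5).
    Then x = 0 + 9·2 = 18, valid modulo lcm(9, 5) = 45: x ≡ 18 (mod 45).
  Combine with x ≡ 10 (mod 16); new modulus lcm = 720.
    Write x = 18 + 45·t and substitute into x ≡ 10 (mod 16): 45·t ≡ 10 − 18 = -8 (mod 16).
    Reduce coefficients mod 16: 13·t ≡ 8 (mod 16).
    The inverse of 13 mod 16 is 5 (since 13·5 = 65 = 4·16 + 1), so t ≡ 5·8 = 40 ≡ 8 (mod 16).
    Then x = 18 + 45·8 = 378, valid modulo lcm(45, 16) = 720: x ≡ 378 (mod 720).
  Combine with x ≡ 1 (mod 11); new modulus lcm = 7920.
    Write x = 378 + 720·t and substitute into x ≡ 1 (mod 11): 720·t ≡ 1 − 378 = -377 (mod 11).
    Reduce coefficients mod 11: 5·t ≡ 8 (mod 11).
    The inverse of 5 mod 11 is 9 (since 5·9 = 45 = 4·11 + 1), so t ≡ 9·8 = 72 ≡ 6 (mod 11).
    Then x = 378 + 720·6 = 4698, valid modulo lcm(720, 11) = 7920: x ≡ 4698 (mod 7920).
Verify against each original: 4698 mod 9 = 0, 4698 mod 5 = 3, 4698 mod 16 = 10, 4698 mod 11 = 1.

x ≡ 4698 (mod 7920).


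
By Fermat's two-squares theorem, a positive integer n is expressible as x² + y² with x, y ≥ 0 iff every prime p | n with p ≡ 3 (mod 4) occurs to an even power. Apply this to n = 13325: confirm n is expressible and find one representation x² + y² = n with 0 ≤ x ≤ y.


Step 1: Factor n = 13325 = 5^2 · 13 · 41.
Step 2: Check the mod-4 condition on each prime factor: 5 ≡ 1 (mod 4), exponent 2; 13 ≡ 1 (mod 4), exponent 1; 41 ≡ 1 (mod 4), exponent 1.
All primes ≡ 3 (mod 4) appear to even exponent (or don't appear), so by the two-squares theorem n IS expressible as a sum of two squares.
Step 3: Build a representation. Group n = k² · m with k = 5 and m = 13 · 41 = 533 (a product of primes ≡ 1 (mod 4)); a representation of m scales to one of n via (k·x)² + (k·y)² = k²(x² + y²). Each prime p ≡ 1 (mod 4) is itself a sum of two squares; find a² by testing p − a² for a perfect square:
  13: 13 − 1² = 12, 13 − 2² = 9 = 3² ⇒ 13 = 2² + 3².
  41: 41 − 1² = 40, 41 − 2² = 37, 41 − 3² = 32, 41 − 4² = 25 = 5² ⇒ 41 = 4² + 5².
  Combine using the Brahmagupta–Fibonacci identity (a² + b²)(c² + d²) = (ac − bd)² + (ad + bc)² = (ac + bd)² + (ad − bc)²:
  13 · 41 = 533: from (2² + 3²)(4² + 5²), take (2·4 − 3·5, 2·5 + 3·4) = (8 − 15, 10 + 12) = (-7, 22); dropping signs (only squares matter) gives (7, 22); check 7² + 22² = 49 + 484 = 533 ✓.
  Scale by k = 5: (5·7, 5·22) = (35, 110).
Step 4: Order so x ≤ y and verify: 35² + 110² = 1225 + 12100 = 13325 = n. ✓

n = 13325 = 35² + 110² (one valid representation with x ≤ y).


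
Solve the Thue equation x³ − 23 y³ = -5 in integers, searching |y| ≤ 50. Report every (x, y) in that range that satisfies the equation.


The equation is x³ - 23y³ = -5. For fixed y, x³ = 23·y³ − 5, so a solution requires the RHS to be a perfect cube.
Strategy: iterate y from -50 to 50, compute RHS = 23·y³ − 5, and check whether it is a (positive or negative) perfect cube.
Check small values of y:
  y = 0: RHS = -5 is not a perfect cube.
  y = 1: RHS = 18 is not a perfect cube.
  y = -1: RHS = -28 is not a perfect cube.
  y = 2: RHS = 179 is not a perfect cube.
  y = -2: RHS = -189 is not a perfect cube.
  y = 3: RHS = 616 is not a perfect cube.
  y = -3: RHS = -626 is not a perfect cube.
Continuing the search up to |y| = 50 finds no solutions either.
No (x, y) in the scanned range satisfies the equation.

No integer solutions with |y| ≤ 50.


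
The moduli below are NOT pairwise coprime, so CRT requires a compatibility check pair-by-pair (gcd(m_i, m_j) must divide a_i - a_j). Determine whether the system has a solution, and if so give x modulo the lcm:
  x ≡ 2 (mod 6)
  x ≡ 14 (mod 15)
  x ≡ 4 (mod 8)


Moduli 6, 15, 8 are not pairwise coprime, so CRT works modulo lcm(m_i) when all pairwise compatibility conditions hold.
Pairwise compatibility: gcd(m_i, m_j) must divide a_i - a_j for every pair.
Merge one congruence at a time:
  Start: x ≡ 2 (mod 6).
  Combine with x ≡ 14 (mod 15): gcd(6, 15) = 3; 14 - 2 = 12, which IS divisible by 3, so compatible.
    Write x = 2 + 6·t and substitute into x ≡ 14 (mod 15): 6·t ≡ 14 − 2 = 12 (mod 15).
    Divide the congruence (and modulus) by g = 3: 2·t ≡ 4 (mod 5).
    The inverse of 2 mod 5 is 3 (since 2·3 = 6 = 1·5 + 1), so t ≡ 3·4 = 12 ≡ 2 (mod 5).
    Then x = 2 + 6·2 = 14, valid modulo lcm(6, 15) = 30: x ≡ 14 (mod 30).
  Combine with x ≡ 4 (mod 8): gcd(30, 8) = 2; 4 - 14 = -10, which IS divisible by 2, so compatible.
    Write x = 14 + 30·t and substitute into x ≡ 4 (mod 8): 30·t ≡ 4 − 14 = -10 (mod 8).
    Divide the congruence (and modulus) by g = 2: 15·t ≡ -5 (mod 4).
    Reduce coefficients mod 4: 3·t ≡ 3 (mod 4).
    The inverse of 3 mod 4 is 3 (since 3·3 = 9 = 2·4 + 1), so t ≡ 3·3 = 9 ≡ 1 (mod 4).
    Then x = 14 + 30·1 = 44, valid modulo lcm(30, 8) = 120: x ≡ 44 (mod 120).
Verify: 44 mod 6 = 2, 44 mod 15 = 14, 44 mod 8 = 4.

x ≡ 44 (mod 120).


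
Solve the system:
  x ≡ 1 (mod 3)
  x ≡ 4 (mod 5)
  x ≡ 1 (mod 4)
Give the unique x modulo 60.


Moduli 3, 5, 4 are pairwise coprime; by CRT there is a unique solution modulo M = 3 · 5 · 4 = 60.
Solve pairwise, accumulating the modulus:
  Start with x ≡ 1 (mod 3).
  Combine with x ≡ 4 (mod 5): since gcd(3, 5) = 1, we get a unique residue mod 15.
    Write x = 1 + 3·t and substitute into x ≡ 4 (mod 5): 3·t ≡ 4 − 1 = 3 (mod 5).
    The inverse of 3 mod 5 is 2 (since 3·2 = 6 = 1·5 + 1), so t ≡ 2·3 = 6 ≡ 1 (mod 5).
    Then x = 1 + 3·1 = 4, valid modulo lcm(3, 5) = 15: x ≡ 4 (mod 15).
  Combine with x ≡ 1 (mod 4): since gcd(15, 4) = 1, we get a unique residue mod 60.
    Write x = 4 + 15·t and substitute into x ≡ 1 (mod 4): 15·t ≡ 1 − 4 = -3 (mod 4).
    Reduce coefficients mod 4: 3·t ≡ 1 (mod 4).
    The inverse of 3 mod 4 is 3 (since 3·3 = 9 = 2·4 + 1), so t ≡ 3·1 = 3 ≡ 3 (mod 4).
    Then x = 4 + 15·3 = 49, valid modulo lcm(15, 4) = 60: x ≡ 49 (mod 60).
Verify: 49 mod 3 = 1 ✓, 49 mod 5 = 4 ✓, 49 mod 4 = 1 ✓.

x ≡ 49 (mod 60).


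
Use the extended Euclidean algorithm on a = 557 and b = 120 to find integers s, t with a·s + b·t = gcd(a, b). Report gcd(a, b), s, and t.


Euclidean algorithm on (557, 120) — divide until remainder is 0:
  557 = 4 · 120 + 77
  120 = 1 · 77 + 43
  77 = 1 · 43 + 34
  43 = 1 · 34 + 9
  34 = 3 · 9 + 7
  9 = 1 · 7 + 2
  7 = 3 · 2 + 1
  2 = 2 · 1 + 0
gcd(557, 120) = 1.
Track Bezout coefficients alongside the remainders: start with r₀ = 557 = a·1 + b·0 (s = 1, t = 0) and r₁ = 120 = a·0 + b·1 (s = 0, t = 1); each new remainder r_{k+1} = r_{k-1} − q_k·r_k inherits s_{k+1} = s_{k-1} − q_k·s_k, t_{k+1} = t_{k-1} − q_k·t_k, so r_k = a·s_k + b·t_k at every step:
  q = 4: r = 77, s = 1 − 4·0 = 1, t = 0 − 4·1 = -4  (check: 557·1 + 120·(-4) = 77)
  q = 1: r = 43, s = 0 − 1·1 = -1, t = 1 − 1·(-4) = 5  (check: 557·(-1) + 120·5 = 43)
  q = 1: r = 34, s = 1 − 1·(-1) = 2, t = -4 − 1·5 = -9  (check: 557·2 + 120·(-9) = 34)
  q = 1: r = 9, s = -1 − 1·2 = -3, t = 5 − 1·(-9) = 14  (check: 557·(-3) + 120·14 = 9)
  q = 3: r = 7, s = 2 − 3·(-3) = 11, t = -9 − 3·14 = -51  (check: 557·11 + 120·(-51) = 7)
  q = 1: r = 2, s = -3 − 1·11 = -14, t = 14 − 1·(-51) = 65  (check: 557·(-14) + 120·65 = 2)
  q = 3: r = 1, s = 11 − 3·(-14) = 53, t = -51 − 3·65 = -246  (check: 557·53 + 120·(-246) = 1)
The row with r = 1 (the gcd) gives the Bezout coefficients s = 53, t = -246.
Result: 557 · (53) + 120 · (-246) = 1.

gcd(557, 120) = 1; s = 53, t = -246 (check: 557·53 + 120·(-246) = 1).


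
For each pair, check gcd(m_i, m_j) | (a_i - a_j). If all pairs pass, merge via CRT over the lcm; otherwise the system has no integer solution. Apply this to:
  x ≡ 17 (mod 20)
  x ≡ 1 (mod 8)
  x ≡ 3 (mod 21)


Moduli 20, 8, 21 are not pairwise coprime, so CRT works modulo lcm(m_i) when all pairwise compatibility conditions hold.
Pairwise compatibility: gcd(m_i, m_j) must divide a_i - a_j for every pair.
Merge one congruence at a time:
  Start: x ≡ 17 (mod 20).
  Combine with x ≡ 1 (mod 8): gcd(20, 8) = 4; 1 - 17 = -16, which IS divisible by 4, so compatible.
    Write x = 17 + 20·t and substitute into x ≡ 1 (mod 8): 20·t ≡ 1 − 17 = -16 (mod 8).
    Divide the congruence (and modulus) by g = 4: 5·t ≡ -4 (mod 2).
    Reduce coefficients mod 2: 1·t ≡ 0 (mod 2).
    So t ≡ 0 (mod 2).
    Then x = 17 + 20·0 = 17, valid modulo lcm(20, 8) = 40: x ≡ 17 (mod 40).
  Combine with x ≡ 3 (mod 21): gcd(40, 21) = 1; 3 - 17 = -14, which IS divisible by 1, so compatible.
    Write x = 17 + 40·t and substitute into x ≡ 3 (mod 21): 40·t ≡ 3 − 17 = -14 (mod 21).
    Reduce coefficients mod 21: 19·t ≡ 7 (mod 21).
    The inverse of 19 mod 21 is 10 (since 19·10 = 190 = 9·21 + 1), so t ≡ 10·7 = 70 ≡ 7 (mod 21).
    Then x = 17 + 40·7 = 297, valid modulo lcm(40, 21) = 840: x ≡ 297 (mod 840).
Verify: 297 mod 20 = 17, 297 mod 8 = 1, 297 mod 21 = 3.

x ≡ 297 (mod 840).


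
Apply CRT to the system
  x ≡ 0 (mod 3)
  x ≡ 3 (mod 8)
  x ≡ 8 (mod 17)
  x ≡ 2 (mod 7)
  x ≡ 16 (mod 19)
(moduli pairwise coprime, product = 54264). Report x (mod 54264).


Product of moduli M = 3 · 8 · 17 · 7 · 19 = 54264.
Merge one congruence at a time:
  Start: x ≡ 0 (mod 3).
  Combine with x ≡ 3 (mod 8); new modulus lcm = 24.
    Write x = 0 + 3·t and substitute into x ≡ 3 (mod 8): 3·t ≡ 3 − 0 = 3 (mod 8).
    The inverse of 3 mod 8 is 3 (since 3·3 = 9 = 1·8 + 1), so t ≡ 3·3 = 9 ≡ 1 (mod 8).
    Then x = 0 + 3·1 = 3, valid modulo lcm(3, 8) = 24: x ≡ 3 (mod 24).
  Combine with x ≡ 8 (mod 17); new modulus lcm = 408.
    Write x = 3 + 24·t and substitute into x ≡ 8 (mod 17): 24·t ≡ 8 − 3 = 5 (mod 17).
    Reduce coefficients mod 17: 7·t ≡ 5 (mod 17).
    The inverse of 7 mod 17 is 5 (since 7·5 = 35 = 2·17 + 1), so t ≡ 5·5 = 25 ≡ 8 (mod 17).
    Then x = 3 + 24·8 = 195, valid modulo lcm(24, 17) = 408: x ≡ 195 (mod 408).
  Combine with x ≡ 2 (mod 7); new modulus lcm = 2856.
    Write x = 195 + 408·t and substitute into x ≡ 2 (mod 7): 408·t ≡ 2 − 195 = -193 (mod 7).
    Reduce coefficients mod 7: 2·t ≡ 3 (mod 7).
    The inverse of 2 mod 7 is 4 (since 2·4 = 8 = 1·7 + 1), so t ≡ 4·3 = 12 ≡ 5 (mod 7).
    Then x = 195 + 408·5 = 2235, valid modulo lcm(408, 7) = 2856: x ≡ 2235 (mod 2856).
  Combine with x ≡ 16 (mod 19); new modulus lcm = 54264.
    Write x = 2235 + 2856·t and substitute into x ≡ 16 (mod 19): 2856·t ≡ 16 − 2235 = -2219 (mod 19).
    Reduce coefficients mod 19: 6·t ≡ 4 (mod 19).
    The inverse of 6 mod 19 is 16 (since 6·16 = 96 = 5·19 + 1), so t ≡ 16·4 = 64 ≡ 7 (mod 19).
    Then x = 2235 + 2856·7 = 22227, valid modulo lcm(2856, 19) = 54264: x ≡ 22227 (mod 54264).
Verify against each original: 22227 mod 3 = 0, 22227 mod 8 = 3, 22227 mod 17 = 8, 22227 mod 7 = 2, 22227 mod 19 = 16.

x ≡ 22227 (mod 54264).


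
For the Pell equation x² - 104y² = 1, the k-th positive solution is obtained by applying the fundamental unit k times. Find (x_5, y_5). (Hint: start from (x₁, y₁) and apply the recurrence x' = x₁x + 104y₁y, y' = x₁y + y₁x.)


Step 1: Find the fundamental solution (x₁, y₁) of x² - 104y² = 1.
  Expand √104 as a continued fraction. a₀ = ⌊√104⌋ = 10; iterate m_{k+1} = d_k·a_k − m_k, d_{k+1} = (104 − m_{k+1}²)/d_k, a_{k+1} = ⌊(a₀ + m_{k+1})/d_{k+1}⌋ (starting m₀ = 0, d₀ = 1), with convergents p_k = a_k·p_{k-1} + p_{k-2}, q_k = a_k·q_{k-1} + q_{k-2} (p₋₁ = 1, q₋₁ = 0):
  k = 0: a₀ = 10; p₀/q₀ = 10/1; p₀² − 104·q₀² = 100 − 104 = -4.
  k = 1: m = 10, d = 4, a = ⌊(10 + 10)/4⌋ = 5; p/q = (5·10 + 1)/(5·1 + 0) = 51/5; p² − 104·q² = 2601 − 2600 = 1.
  The first convergent with p² − 104·q² = 1 gives the fundamental solution (x₁, y₁) = (51, 5).
Step 2: Apply the recurrence (x_{n+1}, y_{n+1}) = (x₁x_n + 104y₁y_n, x₁y_n + y₁x_n) repeatedly.
  From (x_1, y_1) = (51, 5): x_2 = 51·51 + 104·5·5 = 5201; y_2 = 51·5 + 5·51 = 510.
  From (x_2, y_2) = (5201, 510): x_3 = 51·5201 + 104·5·510 = 530451; y_3 = 51·510 + 5·5201 = 52015.
  From (x_3, y_3) = (530451, 52015): x_4 = 51·530451 + 104·5·52015 = 54100801; y_4 = 51·52015 + 5·530451 = 5305020.
  From (x_4, y_4) = (54100801, 5305020): x_5 = 51·54100801 + 104·5·5305020 = 5517751251; y_5 = 51·5305020 + 5·54100801 = 541060025.
Step 3: Verify x_5² - 104·y_5² = 30445578867912065001 - 30445578867912065000 = 1 (should be 1). ✓

(x_1, y_1) = (51, 5); (x_5, y_5) = (5517751251, 541060025).


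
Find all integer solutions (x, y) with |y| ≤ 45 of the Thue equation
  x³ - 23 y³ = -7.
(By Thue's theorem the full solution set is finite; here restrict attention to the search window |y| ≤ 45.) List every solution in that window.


The equation is x³ - 23y³ = -7. For fixed y, x³ = 23·y³ − 7, so a solution requires the RHS to be a perfect cube.
Strategy: iterate y from -45 to 45, compute RHS = 23·y³ − 7, and check whether it is a (positive or negative) perfect cube.
Check small values of y:
  y = 0: RHS = -7 is not a perfect cube.
  y = 1: RHS = 16 is not a perfect cube.
  y = -1: RHS = -30 is not a perfect cube.
  y = 2: RHS = 177 is not a perfect cube.
  y = -2: RHS = -191 is not a perfect cube.
  y = 3: RHS = 614 is not a perfect cube.
  y = -3: RHS = -628 is not a perfect cube.
Continuing the search up to |y| = 45 finds no solutions either.
No (x, y) in the scanned range satisfies the equation.

No integer solutions with |y| ≤ 45.


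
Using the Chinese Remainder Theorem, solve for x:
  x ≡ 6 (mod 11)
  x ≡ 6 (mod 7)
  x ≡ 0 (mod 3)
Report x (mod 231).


Moduli 11, 7, 3 are pairwise coprime; by CRT there is a unique solution modulo M = 11 · 7 · 3 = 231.
Solve pairwise, accumulating the modulus:
  Start with x ≡ 6 (mod 11).
  Combine with x ≡ 6 (mod 7): since gcd(11, 7) = 1, we get a unique residue mod 77.
    Write x = 6 + 11·t and substitute into x ≡ 6 (mod 7): 11·t ≡ 6 − 6 = 0 (mod 7).
    Reduce coefficients mod 7: 4·t ≡ 0 (mod 7).
    The inverse of 4 mod 7 is 2 (since 4·2 = 8 = 1·7 + 1), so t ≡ 2·0 = 0 ≡ 0 (mod 7).
    Then x = 6 + 11·0 = 6, valid modulo lcm(11, 7) = 77: x ≡ 6 (mod 77).
  Combine with x ≡ 0 (mod 3): since gcd(77, 3) = 1, we get a unique residue mod 231.
    Write x = 6 + 77·t and substitute into x ≡ 0 (mod 3): 77·t ≡ 0 − 6 = -6 (mod 3).
    Reduce coefficients mod 3: 2·t ≡ 0 (mod 3).
    The inverse of 2 mod 3 is 2 (since 2·2 = 4 = 1·3 + 1), so t ≡ 2·0 = 0 ≡ 0 (mod 3).
    Then x = 6 + 77·0 = 6, valid modulo lcm(77, 3) = 231: x ≡ 6 (mod 231).
Verify: 6 mod 11 = 6 ✓, 6 mod 7 = 6 ✓, 6 mod 3 = 0 ✓.

x ≡ 6 (mod 231).


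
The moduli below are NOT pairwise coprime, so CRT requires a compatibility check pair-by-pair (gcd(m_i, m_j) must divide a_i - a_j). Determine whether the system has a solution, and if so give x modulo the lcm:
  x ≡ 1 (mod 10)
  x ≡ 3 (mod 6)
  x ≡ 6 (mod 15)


Moduli 10, 6, 15 are not pairwise coprime, so CRT works modulo lcm(m_i) when all pairwise compatibility conditions hold.
Pairwise compatibility: gcd(m_i, m_j) must divide a_i - a_j for every pair.
Merge one congruence at a time:
  Start: x ≡ 1 (mod 10).
  Combine with x ≡ 3 (mod 6): gcd(10, 6) = 2; 3 - 1 = 2, which IS divisible by 2, so compatible.
    Write x = 1 + 10·t and substitute into x ≡ 3 (mod 6): 10·t ≡ 3 − 1 = 2 (mod 6).
    Divide the congruence (and modulus) by g = 2: 5·t ≡ 1 (mod 3).
    Reduce coefficients mod 3: 2·t ≡ 1 (mod 3).
    The inverse of 2 mod 3 is 2 (since 2·2 = 4 = 1·3 + 1), so t ≡ 2·1 = 2 ≡ 2 (mod 3).
    Then x = 1 + 10·2 = 21, valid modulo lcm(10, 6) = 30: x ≡ 21 (mod 30).
  Combine with x ≡ 6 (mod 15): gcd(30, 15) = 15; 6 - 21 = -15, which IS divisible by 15, so compatible.
    Write x = 21 + 30·t and substitute into x ≡ 6 (mod 15): 30·t ≡ 6 − 21 = -15 (mod 15).
    Divide the congruence (and modulus) by g = 15: 2·t ≡ -1 (mod 1).
    Modulo 1 every t works; take t = 0.
    Then x = 21 + 30·0 = 21, valid modulo lcm(30, 15) = 30: x ≡ 21 (mod 30).
Verify: 21 mod 10 = 1, 21 mod 6 = 3, 21 mod 15 = 6.

x ≡ 21 (mod 30).


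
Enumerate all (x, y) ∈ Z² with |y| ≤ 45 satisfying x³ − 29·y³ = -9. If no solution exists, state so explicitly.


The equation is x³ - 29y³ = -9. For fixed y, x³ = 29·y³ − 9, so a solution requires the RHS to be a perfect cube.
Strategy: iterate y from -45 to 45, compute RHS = 29·y³ − 9, and check whether it is a (positive or negative) perfect cube.
Check small values of y:
  y = 0: RHS = -9 is not a perfect cube.
  y = 1: RHS = 20 is not a perfect cube.
  y = -1: RHS = -38 is not a perfect cube.
  y = 2: RHS = 223 is not a perfect cube.
  y = -2: RHS = -241 is not a perfect cube.
  y = 3: RHS = 774 is not a perfect cube.
  y = -3: RHS = -792 is not a perfect cube.
Continuing the search up to |y| = 45 finds no solutions either.
No (x, y) in the scanned range satisfies the equation.

No integer solutions with |y| ≤ 45.


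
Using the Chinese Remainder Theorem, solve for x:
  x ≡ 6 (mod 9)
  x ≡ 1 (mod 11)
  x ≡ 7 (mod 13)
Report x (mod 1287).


Moduli 9, 11, 13 are pairwise coprime; by CRT there is a unique solution modulo M = 9 · 11 · 13 = 1287.
Solve pairwise, accumulating the modulus:
  Start with x ≡ 6 (mod 9).
  Combine with x ≡ 1 (mod 11): since gcd(9, 11) = 1, we get a unique residue mod 99.
    Write x = 6 + 9·t and substitute into x ≡ 1 (mod 11): 9·t ≡ 1 − 6 = -5 (mod 11).
    Reduce coefficients mod 11: 9·t ≡ 6 (mod 11).
    The inverse of 9 mod 11 is 5 (since 9·5 = 45 = 4·11 + 1), so t ≡ 5·6 = 30 ≡ 8 (mod 11).
    Then x = 6 + 9·8 = 78, valid modulo lcm(9, 11) = 99: x ≡ 78 (mod 99).
  Combine with x ≡ 7 (mod 13): since gcd(99, 13) = 1, we get a unique residue mod 1287.
    Write x = 78 + 99·t and substitute into x ≡ 7 (mod 13): 99·t ≡ 7 − 78 = -71 (mod 13).
    Reduce coefficients mod 13: 8·t ≡ 7 (mod 13).
    The inverse of 8 mod 13 is 5 (since 8·5 = 40 = 3·13 + 1), so t ≡ 5·7 = 35 ≡ 9 (mod 13).
    Then x = 78 + 99·9 = 969, valid modulo lcm(99, 13) = 1287: x ≡ 969 (mod 1287).
Verify: 969 mod 9 = 6 ✓, 969 mod 11 = 1 ✓, 969 mod 13 = 7 ✓.

x ≡ 969 (mod 1287).


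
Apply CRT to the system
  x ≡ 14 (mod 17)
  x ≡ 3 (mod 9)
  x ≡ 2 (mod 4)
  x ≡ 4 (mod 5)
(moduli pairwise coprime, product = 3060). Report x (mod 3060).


Product of moduli M = 17 · 9 · 4 · 5 = 3060.
Merge one congruence at a time:
  Start: x ≡ 14 (mod 17).
  Combine with x ≡ 3 (mod 9); new modulus lcm = 153.
    Write x = 14 + 17·t and substitute into x ≡ 3 (mod 9): 17·t ≡ 3 − 14 = -11 (mod 9).
    Reduce coefficients mod 9: 8·t ≡ 7 (mod 9).
    The inverse of 8 mod 9 is 8 (since 8·8 = 64 = 7·9 + 1), so t ≡ 8·7 = 56 ≡ 2 (mod 9).
    Then x = 14 + 17·2 = 48, valid modulo lcm(17, 9) = 153: x ≡ 48 (mod 153).
  Combine with x ≡ 2 (mod 4); new modulus lcm = 612.
    Write x = 48 + 153·t and substitute into x ≡ 2 (mod 4): 153·t ≡ 2 − 48 = -46 (mod 4).
    Reduce coefficients mod 4: 1·t ≡ 2 (mod 4).
    So t ≡ 2 (mod 4).
    Then x = 48 + 153·2 = 354, valid modulo lcm(153, 4) = 612: x ≡ 354 (mod 612).
  Combine with x ≡ 4 (mod 5); new modulus lcm = 3060.
    Write x = 354 + 612·t and substitute into x ≡ 4 (mod 5): 612·t ≡ 4 − 354 = -350 (mod 5).
    Reduce coefficients mod 5: 2·t ≡ 0 (mod 5).
    The inverse of 2 mod 5 is 3 (since 2·3 = 6 = 1·5 + 1), so t ≡ 3·0 = 0 ≡ 0 (mod 5).
    Then x = 354 + 612·0 = 354, valid modulo lcm(612, 5) = 3060: x ≡ 354 (mod 3060).
Verify against each original: 354 mod 17 = 14, 354 mod 9 = 3, 354 mod 4 = 2, 354 mod 5 = 4.

x ≡ 354 (mod 3060).


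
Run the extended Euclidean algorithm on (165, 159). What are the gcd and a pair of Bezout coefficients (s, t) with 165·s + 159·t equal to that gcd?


Euclidean algorithm on (165, 159) — divide until remainder is 0:
  165 = 1 · 159 + 6
  159 = 26 · 6 + 3
  6 = 2 · 3 + 0
gcd(165, 159) = 3.
Track Bezout coefficients alongside the remainders: start with r₀ = 165 = a·1 + b·0 (s = 1, t = 0) and r₁ = 159 = a·0 + b·1 (s = 0, t = 1); each new remainder r_{k+1} = r_{k-1} − q_k·r_k inherits s_{k+1} = s_{k-1} − q_k·s_k, t_{k+1} = t_{k-1} − q_k·t_k, so r_k = a·s_k + b·t_k at every step:
  q = 1: r = 6, s = 1 − 1·0 = 1, t = 0 − 1·1 = -1  (check: 165·1 + 159·(-1) = 6)
  q = 26: r = 3, s = 0 − 26·1 = -26, t = 1 − 26·(-1) = 27  (check: 165·(-26) + 159·27 = 3)
The row with r = 3 (the gcd) gives the Bezout coefficients s = -26, t = 27.
Result: 165 · (-26) + 159 · (27) = 3.

gcd(165, 159) = 3; s = -26, t = 27 (check: 165·(-26) + 159·27 = 3).


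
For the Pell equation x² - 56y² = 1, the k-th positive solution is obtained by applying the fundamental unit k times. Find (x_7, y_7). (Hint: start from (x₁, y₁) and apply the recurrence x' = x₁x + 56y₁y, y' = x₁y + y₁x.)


Step 1: Find the fundamental solution (x₁, y₁) of x² - 56y² = 1.
  Expand √56 as a continued fraction. a₀ = ⌊√56⌋ = 7; iterate m_{k+1} = d_k·a_k − m_k, d_{k+1} = (56 − m_{k+1}²)/d_k, a_{k+1} = ⌊(a₀ + m_{k+1})/d_{k+1}⌋ (starting m₀ = 0, d₀ = 1), with convergents p_k = a_k·p_{k-1} + p_{k-2}, q_k = a_k·q_{k-1} + q_{k-2} (p₋₁ = 1, q₋₁ = 0):
  k = 0: a₀ = 7; p₀/q₀ = 7/1; p₀² − 56·q₀² = 49 − 56 = -7.
  k = 1: m = 7, d = 7, a = ⌊(7 + 7)/7⌋ = 2; p/q = (2·7 + 1)/(2·1 + 0) = 15/2; p² − 56·q² = 225 − 224 = 1.
  The first convergent with p² − 56·q² = 1 gives the fundamental solution (x₁, y₁) = (15, 2).
Step 2: Apply the recurrence (x_{n+1}, y_{n+1}) = (x₁x_n + 56y₁y_n, x₁y_n + y₁x_n) repeatedly.
  From (x_1, y_1) = (15, 2): x_2 = 15·15 + 56·2·2 = 449; y_2 = 15·2 + 2·15 = 60.
  From (x_2, y_2) = (449, 60): x_3 = 15·449 + 56·2·60 = 13455; y_3 = 15·60 + 2·449 = 1798.
  From (x_3, y_3) = (13455, 1798): x_4 = 15·13455 + 56·2·1798 = 403201; y_4 = 15·1798 + 2·13455 = 53880.
  From (x_4, y_4) = (403201, 53880): x_5 = 15·403201 + 56·2·53880 = 12082575; y_5 = 15·53880 + 2·403201 = 1614602.
  From (x_5, y_5) = (12082575, 1614602): x_6 = 15·12082575 + 56·2·1614602 = 362074049; y_6 = 15·1614602 + 2·12082575 = 48384180.
  From (x_6, y_6) = (362074049, 48384180): x_7 = 15·362074049 + 56·2·48384180 = 10850138895; y_7 = 15·48384180 + 2·362074049 = 1449910798.
Step 3: Verify x_7² - 56·y_7² = 117725514040791821025 - 117725514040791821024 = 1 (should be 1). ✓

(x_1, y_1) = (15, 2); (x_7, y_7) = (10850138895, 1449910798).


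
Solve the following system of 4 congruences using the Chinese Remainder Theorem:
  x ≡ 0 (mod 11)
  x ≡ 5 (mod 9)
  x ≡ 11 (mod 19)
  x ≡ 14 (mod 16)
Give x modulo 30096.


Product of moduli M = 11 · 9 · 19 · 16 = 30096.
Merge one congruence at a time:
  Start: x ≡ 0 (mod 11).
  Combine with x ≡ 5 (mod 9); new modulus lcm = 99.
    Write x = 0 + 11·t and substitute into x ≡ 5 (mod 9): 11·t ≡ 5 − 0 = 5 (mod 9).
    Reduce coefficients mod 9: 2·t ≡ 5 (mod 9).
    The inverse of 2 mod 9 is 5 (since 2·5 = 10 = 1·9 + 1), so t ≡ 5·5 = 25 ≡ 7 (mod 9).
    Then x = 0 + 11·7 = 77, valid modulo lcm(11, 9) = 99: x ≡ 77 (mod 99).
  Combine with x ≡ 11 (mod 19); new modulus lcm = 1881.
    Write x = 77 + 99·t and substitute into x ≡ 11 (mod 19): 99·t ≡ 11 − 77 = -66 (mod 19).
    Reduce coefficients mod 19: 4·t ≡ 10 (mod 19).
    The inverse of 4 mod 19 is 5 (since 4·5 = 20 = 1·19 + 1), so t ≡ 5·10 = 50 ≡ 12 (mod 19).
    Then x = 77 + 99·12 = 1265, valid modulo lcm(99, 19) = 1881: x ≡ 1265 (mod 1881).
  Combine with x ≡ 14 (mod 16); new modulus lcm = 30096.
    Write x = 1265 + 1881·t and substitute into x ≡ 14 (mod 16): 1881·t ≡ 14 − 1265 = -1251 (mod 16).
    Reduce coefficients mod 16: 9·t ≡ 13 (mod 16).
    The inverse of 9 mod 16 is 9 (since 9·9 = 81 = 5·16 + 1), so t ≡ 9·13 = 117 ≡ 5 (mod 16).
    Then x = 1265 + 1881·5 = 10670, valid modulo lcm(1881, 16) = 30096: x ≡ 10670 (mod 30096).
Verify against each original: 10670 mod 11 = 0, 10670 mod 9 = 5, 10670 mod 19 = 11, 10670 mod 16 = 14.

x ≡ 10670 (mod 30096).


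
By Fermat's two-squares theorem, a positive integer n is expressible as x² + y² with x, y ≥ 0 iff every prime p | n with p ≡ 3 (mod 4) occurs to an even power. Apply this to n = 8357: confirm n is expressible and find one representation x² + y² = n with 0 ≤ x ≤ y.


Step 1: Factor n = 8357 = 61 · 137.
Step 2: Check the mod-4 condition on each prime factor: 61 ≡ 1 (mod 4), exponent 1; 137 ≡ 1 (mod 4), exponent 1.
All primes ≡ 3 (mod 4) appear to even exponent (or don't appear), so by the two-squares theorem n IS expressible as a sum of two squares.
Step 3: Build a representation. Here n = 61 · 137 is a product of primes ≡ 1 (mod 4). Each prime p ≡ 1 (mod 4) is itself a sum of two squares; find a² by testing p − a² for a perfect square:
  61: 61 − 1² = 60, 61 − 2² = 57, 61 − 3² = 52, 61 − 4² = 45, 61 − 5² = 36 = 6² ⇒ 61 = 5² + 6².
  137: 137 − 1² = 136, 137 − 2² = 133, 137 − 3² = 128, 137 − 4² = 121 = 11² ⇒ 137 = 4² + 11².
  Combine using the Brahmagupta–Fibonacci identity (a² + b²)(c² + d²) = (ac − bd)² + (ad + bc)² = (ac + bd)² + (ad − bc)²:
  61 · 137 = 8357: from (5² + 6²)(4² + 11²), take (5·4 − 6·11, 5·11 + 6·4) = (20 − 66, 55 + 24) = (-46, 79); dropping signs (only squares matter) gives (46, 79); check 46² + 79² = 2116 + 6241 = 8357 ✓.
Step 4: Order so x ≤ y and verify: 46² + 79² = 2116 + 6241 = 8357 = n. ✓

n = 8357 = 46² + 79² (one valid representation with x ≤ y).


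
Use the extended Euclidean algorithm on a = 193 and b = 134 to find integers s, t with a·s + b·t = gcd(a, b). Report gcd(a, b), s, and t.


Euclidean algorithm on (193, 134) — divide until remainder is 0:
  193 = 1 · 134 + 59
  134 = 2 · 59 + 16
  59 = 3 · 16 + 11
  16 = 1 · 11 + 5
  11 = 2 · 5 + 1
  5 = 5 · 1 + 0
gcd(193, 134) = 1.
Track Bezout coefficients alongside the remainders: start with r₀ = 193 = a·1 + b·0 (s = 1, t = 0) and r₁ = 134 = a·0 + b·1 (s = 0, t = 1); each new remainder r_{k+1} = r_{k-1} − q_k·r_k inherits s_{k+1} = s_{k-1} − q_k·s_k, t_{k+1} = t_{k-1} − q_k·t_k, so r_k = a·s_k + b·t_k at every step:
  q = 1: r = 59, s = 1 − 1·0 = 1, t = 0 − 1·1 = -1  (check: 193·1 + 134·(-1) = 59)
  q = 2: r = 16, s = 0 − 2·1 = -2, t = 1 − 2·(-1) = 3  (check: 193·(-2) + 134·3 = 16)
  q = 3: r = 11, s = 1 − 3·(-2) = 7, t = -1 − 3·3 = -10  (check: 193·7 + 134·(-10) = 11)
  q = 1: r = 5, s = -2 − 1·7 = -9, t = 3 − 1·(-10) = 13  (check: 193·(-9) + 134·13 = 5)
  q = 2: r = 1, s = 7 − 2·(-9) = 25, t = -10 − 2·13 = -36  (check: 193·25 + 134·(-36) = 1)
The row with r = 1 (the gcd) gives the Bezout coefficients s = 25, t = -36.
Result: 193 · (25) + 134 · (-36) = 1.

gcd(193, 134) = 1; s = 25, t = -36 (check: 193·25 + 134·(-36) = 1).
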